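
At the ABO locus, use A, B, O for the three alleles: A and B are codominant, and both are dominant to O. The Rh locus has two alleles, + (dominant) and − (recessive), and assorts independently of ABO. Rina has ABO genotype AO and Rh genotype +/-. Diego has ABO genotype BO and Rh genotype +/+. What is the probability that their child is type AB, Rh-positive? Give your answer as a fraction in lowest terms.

1/4

ABO cross AO × BO → offspring phenotypes: 1/4 O, 1/4 A, 1/4 B, 1/4 AB.
Rh cross +/- × +/+ → 1 Rh+.
Independent loci: P(type AB, Rh-positive) = 1/4 × 1 = 1/4.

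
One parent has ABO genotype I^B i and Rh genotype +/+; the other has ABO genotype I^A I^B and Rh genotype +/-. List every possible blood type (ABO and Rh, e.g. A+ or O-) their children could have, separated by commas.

A+, B+, AB+

Gametes from I^B i × I^A I^B give offspring ABO genotypes I^A I^B, I^A i, I^B I^B, I^B i, i.e. phenotypes A, B, AB.
Rh cross +/+ × +/- → phenotypes Rh+.
Combining independently: A+, B+, AB+.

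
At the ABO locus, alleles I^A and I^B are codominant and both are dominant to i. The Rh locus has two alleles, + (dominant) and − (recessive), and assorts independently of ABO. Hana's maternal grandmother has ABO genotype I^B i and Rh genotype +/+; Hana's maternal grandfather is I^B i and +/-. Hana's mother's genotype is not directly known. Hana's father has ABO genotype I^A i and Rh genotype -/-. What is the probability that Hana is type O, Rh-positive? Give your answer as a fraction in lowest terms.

Hana's mother's ABO genotype from I^B i × I^B i: 1/4 I^B I^B, 1/2 I^B i, 1/4 i i.
Crossing each possibility with the father I^A i and summing P(type O): 1/4·0 + 1/2·1/4 + 1/4·1/2 = 1/4.
Similarly for Rh via the mother's Rh distribution: P(Rh+) = 3/4.
Independent loci: 1/4 × 3/4 = 3/16.

3/16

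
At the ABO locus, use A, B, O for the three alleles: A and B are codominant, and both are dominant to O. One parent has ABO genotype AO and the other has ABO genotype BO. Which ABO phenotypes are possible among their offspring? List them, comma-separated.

O, A, B, AB

Gametes from AO × BO give offspring ABO genotypes AB, AO, BO, OO, i.e. phenotypes O, A, B, AB.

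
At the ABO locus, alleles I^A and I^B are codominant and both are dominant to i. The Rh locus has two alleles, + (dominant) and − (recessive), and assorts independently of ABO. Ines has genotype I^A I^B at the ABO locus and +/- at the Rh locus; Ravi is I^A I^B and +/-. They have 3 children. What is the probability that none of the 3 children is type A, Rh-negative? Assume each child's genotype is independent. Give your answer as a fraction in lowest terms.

ABO cross I^A I^B × I^A I^B → 1/4 A, 1/4 B, 1/2 AB.
Rh cross +/- × +/- → 3/4 Rh+, 1/4 Rh-; so P(type A, Rh-negative) = 1/4 × 1/4 = 1/16 per child.
P(not type A, Rh-negative) = 15/16 for one child; (15/16)^3 = 3375/4096.

3375/4096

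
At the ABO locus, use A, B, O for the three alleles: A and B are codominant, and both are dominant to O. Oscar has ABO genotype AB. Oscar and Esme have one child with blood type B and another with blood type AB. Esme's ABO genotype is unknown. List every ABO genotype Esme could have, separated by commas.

AB, AO, BB, BO

For each candidate genotype of Esme, check whether crossing it with AB can produce every observed child phenotype.
  AA → possible child types {A, AB} ✗
  AB → possible child types {A, B, AB} ✓
  AO → possible child types {A, B, AB} ✓
  BB → possible child types {B, AB} ✓
  BO → possible child types {A, B, AB} ✓
  OO → possible child types {A, B} ✗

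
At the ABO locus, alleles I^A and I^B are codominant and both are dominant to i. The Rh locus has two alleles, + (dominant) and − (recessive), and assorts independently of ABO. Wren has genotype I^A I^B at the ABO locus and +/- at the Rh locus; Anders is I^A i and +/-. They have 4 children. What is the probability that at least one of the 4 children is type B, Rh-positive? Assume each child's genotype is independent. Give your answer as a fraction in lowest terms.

36975/65536

ABO cross I^A I^B × I^A i → 1/2 A, 1/4 B, 1/4 AB.
Rh cross +/- × +/- → 3/4 Rh+, 1/4 Rh-; so P(type B, Rh-positive) = 1/4 × 3/4 = 3/16 per child.
P(none) = (13/16)^4 = 28561/65536; P(at least one) = 1 − 28561/65536 = 36975/65536.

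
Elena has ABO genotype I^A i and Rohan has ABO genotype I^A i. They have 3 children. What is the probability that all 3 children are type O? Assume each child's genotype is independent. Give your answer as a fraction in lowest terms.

ABO cross I^A i × I^A i → 1/4 O, 3/4 A.
So P(type O) = 1/4 per child.
All 3 independent: (1/4)^3 = 1/64.

1/64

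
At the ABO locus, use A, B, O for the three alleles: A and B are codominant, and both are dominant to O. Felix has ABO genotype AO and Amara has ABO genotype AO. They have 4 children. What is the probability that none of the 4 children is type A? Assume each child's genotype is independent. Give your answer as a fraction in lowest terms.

1/256

ABO cross AO × AO → 1/4 O, 3/4 A.
So P(type A) = 3/4 per child.
P(not type A) = 1/4 for one child; (1/4)^4 = 1/256.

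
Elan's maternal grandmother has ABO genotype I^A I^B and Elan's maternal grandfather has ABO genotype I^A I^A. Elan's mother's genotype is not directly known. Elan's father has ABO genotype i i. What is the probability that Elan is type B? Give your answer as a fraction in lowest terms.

1/4

Elan's mother's ABO genotype from I^A I^B × I^A I^A: 1/2 I^A I^A, 1/2 I^A I^B.
Crossing each possibility with the father i i and summing P(type B): 1/2·0 + 1/2·1/2 = 1/4.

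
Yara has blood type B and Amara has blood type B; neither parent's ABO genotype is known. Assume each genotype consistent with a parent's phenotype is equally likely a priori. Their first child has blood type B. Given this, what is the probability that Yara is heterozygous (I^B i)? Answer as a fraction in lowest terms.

7/15

Possible genotypes: Yara ∈ {I^B I^B, I^B i}; Amara ∈ {I^B I^B, I^B i}.
Weight each parental genotype pair by prior × P(type-B child):
  I^B I^B × I^B I^B: posterior weight 4/15.
  I^B I^B × I^B i: posterior weight 4/15.
  I^B i × I^B I^B: posterior weight 4/15.
  I^B i × I^B i: posterior weight 1/5.
Sum the posterior weight over pairs where Yara is I^B i: 7/15.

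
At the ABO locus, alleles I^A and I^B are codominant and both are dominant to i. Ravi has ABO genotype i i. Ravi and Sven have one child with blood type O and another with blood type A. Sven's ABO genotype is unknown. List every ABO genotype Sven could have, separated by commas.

I^A i

For each candidate genotype of Sven, check whether crossing it with i i can produce every observed child phenotype.
  I^A I^A → possible child types {A} ✗
  I^A I^B → possible child types {A, B} ✗
  I^A i → possible child types {O, A} ✓
  I^B I^B → possible child types {B} ✗
  I^B i → possible child types {O, B} ✗
  i i → possible child types {O} ✗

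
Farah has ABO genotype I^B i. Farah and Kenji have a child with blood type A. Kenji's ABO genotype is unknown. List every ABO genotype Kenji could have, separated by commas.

I^A I^A, I^A I^B, I^A i

For each candidate genotype of Kenji, check whether crossing it with I^B i can produce every observed child phenotype.
  I^A I^A → possible child types {A, AB} ✓
  I^A I^B → possible child types {A, B, AB} ✓
  I^A i → possible child types {O, A, B, AB} ✓
  I^B I^B → possible child types {B} ✗
  I^B i → possible child types {O, B} ✗
  i i → possible child types {O, B} ✗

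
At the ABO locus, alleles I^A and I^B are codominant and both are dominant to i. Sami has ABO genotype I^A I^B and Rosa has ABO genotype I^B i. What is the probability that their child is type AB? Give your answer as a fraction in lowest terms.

ABO cross I^A I^B × I^B i → offspring phenotypes: 1/4 A, 1/2 B, 1/4 AB.
So P(type AB) = 1/4.

1/4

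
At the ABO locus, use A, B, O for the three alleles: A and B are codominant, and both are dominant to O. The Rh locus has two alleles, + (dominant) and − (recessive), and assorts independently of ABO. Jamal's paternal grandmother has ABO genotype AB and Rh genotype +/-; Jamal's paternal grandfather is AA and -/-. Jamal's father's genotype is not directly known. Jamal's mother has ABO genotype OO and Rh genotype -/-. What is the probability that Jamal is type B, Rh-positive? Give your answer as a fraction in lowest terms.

Jamal's father's ABO genotype from AB × AA: 1/2 AA, 1/2 AB.
Crossing each possibility with the mother OO and summing P(type B): 1/2·0 + 1/2·1/2 = 1/4.
Similarly for Rh via the father's Rh distribution: P(Rh+) = 1/4.
Independent loci: 1/4 × 1/4 = 1/16.

1/16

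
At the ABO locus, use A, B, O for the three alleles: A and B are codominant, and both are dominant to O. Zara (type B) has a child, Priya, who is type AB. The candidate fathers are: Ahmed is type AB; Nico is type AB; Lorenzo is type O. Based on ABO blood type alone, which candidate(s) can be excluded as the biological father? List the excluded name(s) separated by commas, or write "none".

A candidate is excluded only if no genotype consistent with his phenotype could produce a type AB child with a type B mother.
Lorenzo (type O): no genotype consistent with that phenotype can produce a type-AB child with a type-B mother.

Lorenzo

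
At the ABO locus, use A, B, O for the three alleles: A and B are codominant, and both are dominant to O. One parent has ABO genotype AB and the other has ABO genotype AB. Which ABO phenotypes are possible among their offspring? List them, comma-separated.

Gametes from AB × AB give offspring ABO genotypes AA, AB, BB, i.e. phenotypes A, B, AB.

A, B, AB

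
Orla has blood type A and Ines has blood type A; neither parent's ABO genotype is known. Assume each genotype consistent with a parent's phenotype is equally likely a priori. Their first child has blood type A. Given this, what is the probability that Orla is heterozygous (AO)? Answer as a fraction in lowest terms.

Possible genotypes: Orla ∈ {AA, AO}; Ines ∈ {AA, AO}.
Weight each parental genotype pair by prior × P(type-A child):
  AA × AA: posterior weight 4/15.
  AA × AO: posterior weight 4/15.
  AO × AA: posterior weight 4/15.
  AO × AO: posterior weight 1/5.
Sum the posterior weight over pairs where Orla is AO: 7/15.

7/15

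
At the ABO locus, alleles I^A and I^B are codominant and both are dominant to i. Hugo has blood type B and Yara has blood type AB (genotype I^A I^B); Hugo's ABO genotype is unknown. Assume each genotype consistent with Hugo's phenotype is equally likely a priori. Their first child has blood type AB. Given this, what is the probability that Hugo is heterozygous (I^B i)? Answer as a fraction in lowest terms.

1/3

Possible genotypes: Hugo ∈ {I^B I^B, I^B i}; Yara ∈ {I^A I^B}.
Weight each parental genotype pair by prior × P(type-AB child):
  I^B I^B × I^A I^B: posterior weight 2/3.
  I^B i × I^A I^B: posterior weight 1/3.
Sum the posterior weight over pairs where Hugo is I^B i: 1/3.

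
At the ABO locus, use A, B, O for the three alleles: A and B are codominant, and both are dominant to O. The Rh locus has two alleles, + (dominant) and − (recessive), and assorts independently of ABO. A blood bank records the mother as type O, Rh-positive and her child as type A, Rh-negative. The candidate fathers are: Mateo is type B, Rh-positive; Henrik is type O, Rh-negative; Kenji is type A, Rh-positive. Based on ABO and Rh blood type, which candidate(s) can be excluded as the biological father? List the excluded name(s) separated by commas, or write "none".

Mateo, Henrik

A candidate is excluded only if no genotype consistent with his phenotype could produce a type A, Rh-negative child with a type O, Rh-positive mother.
Mateo (type B, Rh+): no genotype consistent with that phenotype can produce a type-A Rh- child with a type-O mother.
Henrik (type O, Rh-): no genotype consistent with that phenotype can produce a type-A Rh- child with a type-O mother.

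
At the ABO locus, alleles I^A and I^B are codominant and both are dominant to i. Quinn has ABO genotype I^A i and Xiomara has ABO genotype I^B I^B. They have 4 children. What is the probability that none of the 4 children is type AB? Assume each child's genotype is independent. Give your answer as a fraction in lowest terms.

1/16

ABO cross I^A i × I^B I^B → 1/2 B, 1/2 AB.
So P(type AB) = 1/2 per child.
P(not type AB) = 1/2 for one child; (1/2)^4 = 1/16.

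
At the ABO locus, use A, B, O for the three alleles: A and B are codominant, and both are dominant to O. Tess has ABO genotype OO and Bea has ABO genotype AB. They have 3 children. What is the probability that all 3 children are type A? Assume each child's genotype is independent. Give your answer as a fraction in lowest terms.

1/8

ABO cross OO × AB → 1/2 A, 1/2 B.
So P(type A) = 1/2 per child.
All 3 independent: (1/2)^3 = 1/8.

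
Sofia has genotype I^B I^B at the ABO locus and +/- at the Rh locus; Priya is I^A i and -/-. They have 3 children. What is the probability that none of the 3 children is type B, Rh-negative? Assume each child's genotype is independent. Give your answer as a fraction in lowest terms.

27/64

ABO cross I^B I^B × I^A i → 1/2 B, 1/2 AB.
Rh cross +/- × -/- → 1/2 Rh+, 1/2 Rh-; so P(type B, Rh-negative) = 1/2 × 1/2 = 1/4 per child.
P(not type B, Rh-negative) = 3/4 for one child; (3/4)^3 = 27/64.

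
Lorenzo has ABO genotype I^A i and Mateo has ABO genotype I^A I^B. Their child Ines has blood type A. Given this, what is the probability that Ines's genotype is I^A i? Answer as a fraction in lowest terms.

1/2

Cross I^A i × I^A I^B → 1/4 I^A I^A, 1/4 I^A I^B, 1/4 I^A i, 1/4 I^B i.
Type-A genotypes among offspring: I^A I^A (1/4), I^A i (1/4); total 1/2.
P(I^A i | type A) = (1/4) / (1/2) = 1/2.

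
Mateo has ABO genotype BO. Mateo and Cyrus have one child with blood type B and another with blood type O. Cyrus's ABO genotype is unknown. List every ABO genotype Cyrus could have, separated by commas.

For each candidate genotype of Cyrus, check whether crossing it with BO can produce every observed child phenotype.
  AA → possible child types {A, AB} ✗
  AB → possible child types {A, B, AB} ✗
  AO → possible child types {O, A, B, AB} ✓
  BB → possible child types {B} ✗
  BO → possible child types {O, B} ✓
  OO → possible child types {O, B} ✓

AO, BO, OO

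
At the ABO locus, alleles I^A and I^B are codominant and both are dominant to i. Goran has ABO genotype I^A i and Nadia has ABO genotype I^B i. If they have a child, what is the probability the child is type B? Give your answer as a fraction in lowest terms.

ABO cross I^A i × I^B i → offspring phenotypes: 1/4 O, 1/4 A, 1/4 B, 1/4 AB.
So P(type B) = 1/4.

1/4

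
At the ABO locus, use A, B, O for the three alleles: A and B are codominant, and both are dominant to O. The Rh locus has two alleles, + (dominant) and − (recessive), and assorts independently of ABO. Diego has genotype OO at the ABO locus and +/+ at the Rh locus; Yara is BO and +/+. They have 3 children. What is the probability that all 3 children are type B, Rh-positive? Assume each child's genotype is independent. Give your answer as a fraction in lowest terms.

ABO cross OO × BO → 1/2 O, 1/2 B.
Rh cross +/+ × +/+ → 1 Rh+; so P(type B, Rh-positive) = 1/2 × 1 = 1/2 per child.
All 3 independent: (1/2)^3 = 1/8.

1/8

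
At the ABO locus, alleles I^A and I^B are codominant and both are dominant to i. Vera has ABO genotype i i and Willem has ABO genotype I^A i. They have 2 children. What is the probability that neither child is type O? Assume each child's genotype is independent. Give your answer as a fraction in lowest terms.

ABO cross i i × I^A i → 1/2 O, 1/2 A.
So P(type O) = 1/2 per child.
P(not type O) = 1/2 for one child; (1/2)^2 = 1/4.

1/4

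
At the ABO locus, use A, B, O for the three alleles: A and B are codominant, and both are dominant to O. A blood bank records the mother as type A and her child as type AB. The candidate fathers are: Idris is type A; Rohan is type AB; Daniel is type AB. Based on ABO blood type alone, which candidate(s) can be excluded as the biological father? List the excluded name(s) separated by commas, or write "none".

Idris

A candidate is excluded only if no genotype consistent with his phenotype could produce a type AB child with a type A mother.
Idris (type A): no genotype consistent with that phenotype can produce a type-AB child with a type-A mother.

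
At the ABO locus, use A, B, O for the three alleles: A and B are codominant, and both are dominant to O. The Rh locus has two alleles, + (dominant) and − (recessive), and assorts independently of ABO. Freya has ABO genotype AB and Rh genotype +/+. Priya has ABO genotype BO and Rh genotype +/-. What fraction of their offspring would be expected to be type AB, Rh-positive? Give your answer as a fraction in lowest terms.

1/4

ABO cross AB × BO → offspring phenotypes: 1/4 A, 1/2 B, 1/4 AB.
Rh cross +/+ × +/- → 1 Rh+.
Independent loci: P(type AB, Rh-positive) = 1/4 × 1 = 1/4.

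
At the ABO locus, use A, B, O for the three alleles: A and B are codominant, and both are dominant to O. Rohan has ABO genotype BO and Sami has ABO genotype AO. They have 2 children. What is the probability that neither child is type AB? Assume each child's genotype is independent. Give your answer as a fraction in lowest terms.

ABO cross BO × AO → 1/4 O, 1/4 A, 1/4 B, 1/4 AB.
So P(type AB) = 1/4 per child.
P(not type AB) = 3/4 for one child; (3/4)^2 = 9/16.

9/16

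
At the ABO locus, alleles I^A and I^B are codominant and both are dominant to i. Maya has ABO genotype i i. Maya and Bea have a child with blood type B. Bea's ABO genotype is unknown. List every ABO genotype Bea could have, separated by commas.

I^A I^B, I^B I^B, I^B i

For each candidate genotype of Bea, check whether crossing it with i i can produce every observed child phenotype.
  I^A I^A → possible child types {A} ✗
  I^A I^B → possible child types {A, B} ✓
  I^A i → possible child types {O, A} ✗
  I^B I^B → possible child types {B} ✓
  I^B i → possible child types {O, B} ✓
  i i → possible child types {O} ✗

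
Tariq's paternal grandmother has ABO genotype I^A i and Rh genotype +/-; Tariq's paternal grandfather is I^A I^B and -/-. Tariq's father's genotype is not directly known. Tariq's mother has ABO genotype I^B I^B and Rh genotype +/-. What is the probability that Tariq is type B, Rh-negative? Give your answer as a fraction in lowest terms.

Tariq's father's ABO genotype from I^A i × I^A I^B: 1/4 I^A I^A, 1/4 I^A I^B, 1/4 I^A i, 1/4 I^B i.
Crossing each possibility with the mother I^B I^B and summing P(type B): 1/4·0 + 1/4·1/2 + 1/4·1/2 + 1/4·1 = 1/2.
Similarly for Rh via the father's Rh distribution: P(Rh-) = 3/8.
Independent loci: 1/2 × 3/8 = 3/16.

3/16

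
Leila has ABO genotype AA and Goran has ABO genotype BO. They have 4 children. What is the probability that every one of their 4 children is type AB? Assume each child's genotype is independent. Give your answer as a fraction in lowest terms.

ABO cross AA × BO → 1/2 A, 1/2 AB.
So P(type AB) = 1/2 per child.
All 4 independent: (1/2)^4 = 1/16.

1/16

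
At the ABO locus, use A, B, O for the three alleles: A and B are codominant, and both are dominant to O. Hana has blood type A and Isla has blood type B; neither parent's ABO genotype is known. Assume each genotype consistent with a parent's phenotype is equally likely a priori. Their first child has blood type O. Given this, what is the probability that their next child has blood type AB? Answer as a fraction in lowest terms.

Possible genotypes: Hana ∈ {AA, AO}; Isla ∈ {BB, BO}.
Weight each parental genotype pair by prior × P(type-O child):
  AO × BO: posterior weight 1; P(next child type AB) = 1/4.
Weighted sum = 1/4.

1/4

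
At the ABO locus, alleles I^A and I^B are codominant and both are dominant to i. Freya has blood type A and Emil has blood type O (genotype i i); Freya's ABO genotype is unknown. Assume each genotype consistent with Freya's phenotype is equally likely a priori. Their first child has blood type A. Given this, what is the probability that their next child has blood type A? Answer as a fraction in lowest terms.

5/6

Possible genotypes: Freya ∈ {I^A I^A, I^A i}; Emil ∈ {i i}.
Weight each parental genotype pair by prior × P(type-A child):
  I^A I^A × i i: posterior weight 2/3; P(next child type A) = 1.
  I^A i × i i: posterior weight 1/3; P(next child type A) = 1/2.
Weighted sum = 5/6.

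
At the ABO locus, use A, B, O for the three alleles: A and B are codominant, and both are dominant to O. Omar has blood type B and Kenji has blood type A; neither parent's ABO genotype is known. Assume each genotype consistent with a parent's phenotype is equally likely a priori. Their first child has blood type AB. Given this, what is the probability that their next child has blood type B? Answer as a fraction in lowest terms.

Possible genotypes: Omar ∈ {BB, BO}; Kenji ∈ {AA, AO}.
Weight each parental genotype pair by prior × P(type-AB child):
  BB × AA: posterior weight 4/9; P(next child type B) = 0.
  BB × AO: posterior weight 2/9; P(next child type B) = 1/2.
  BO × AA: posterior weight 2/9; P(next child type B) = 0.
  BO × AO: posterior weight 1/9; P(next child type B) = 1/4.
Weighted sum = 5/36.

5/36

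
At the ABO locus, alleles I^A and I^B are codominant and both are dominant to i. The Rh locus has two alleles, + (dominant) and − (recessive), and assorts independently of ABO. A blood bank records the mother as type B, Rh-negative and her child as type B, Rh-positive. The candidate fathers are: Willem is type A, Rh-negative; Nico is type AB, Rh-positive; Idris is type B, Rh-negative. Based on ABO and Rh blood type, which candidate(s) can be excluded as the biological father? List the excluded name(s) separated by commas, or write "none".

A candidate is excluded only if no genotype consistent with his phenotype could produce a type B, Rh-positive child with a type B, Rh-negative mother.
Willem (type A, Rh-): no genotype consistent with that phenotype can produce a type-B Rh+ child with a type-B mother.
Idris (type B, Rh-): no genotype consistent with that phenotype can produce a type-B Rh+ child with a type-B mother.

Willem, Idris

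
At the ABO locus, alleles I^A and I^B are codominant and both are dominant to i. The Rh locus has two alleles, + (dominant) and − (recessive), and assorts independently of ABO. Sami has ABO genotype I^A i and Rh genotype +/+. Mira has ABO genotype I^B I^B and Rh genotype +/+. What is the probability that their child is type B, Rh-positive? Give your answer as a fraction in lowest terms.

ABO cross I^A i × I^B I^B → offspring phenotypes: 1/2 B, 1/2 AB.
Rh cross +/+ × +/+ → 1 Rh+.
Independent loci: P(type B, Rh-positive) = 1/2 × 1 = 1/2.

1/2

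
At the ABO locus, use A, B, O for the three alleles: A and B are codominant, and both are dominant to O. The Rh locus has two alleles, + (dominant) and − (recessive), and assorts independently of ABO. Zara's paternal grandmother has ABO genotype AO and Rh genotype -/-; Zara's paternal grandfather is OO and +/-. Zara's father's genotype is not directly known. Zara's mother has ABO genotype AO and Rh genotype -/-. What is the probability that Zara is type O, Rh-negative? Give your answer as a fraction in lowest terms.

9/32

Zara's father's ABO genotype from AO × OO: 1/2 AO, 1/2 OO.
Crossing each possibility with the mother AO and summing P(type O): 1/2·1/4 + 1/2·1/2 = 3/8.
Similarly for Rh via the father's Rh distribution: P(Rh-) = 3/4.
Independent loci: 3/8 × 3/4 = 9/32.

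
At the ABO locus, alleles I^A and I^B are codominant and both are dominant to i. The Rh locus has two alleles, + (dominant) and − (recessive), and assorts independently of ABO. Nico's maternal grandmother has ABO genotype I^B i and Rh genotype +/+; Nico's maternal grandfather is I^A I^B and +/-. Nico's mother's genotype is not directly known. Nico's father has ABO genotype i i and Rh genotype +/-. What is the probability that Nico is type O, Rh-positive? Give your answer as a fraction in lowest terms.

Nico's mother's ABO genotype from I^B i × I^A I^B: 1/4 I^A I^B, 1/4 I^A i, 1/4 I^B I^B, 1/4 I^B i.
Crossing each possibility with the father i i and summing P(type O): 1/4·0 + 1/4·1/2 + 1/4·0 + 1/4·1/2 = 1/4.
Similarly for Rh via the mother's Rh distribution: P(Rh+) = 7/8.
Independent loci: 1/4 × 7/8 = 7/32.

7/32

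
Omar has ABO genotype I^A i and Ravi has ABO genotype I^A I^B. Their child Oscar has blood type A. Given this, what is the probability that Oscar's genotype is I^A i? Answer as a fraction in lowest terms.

Cross I^A i × I^A I^B → 1/4 I^A I^A, 1/4 I^A I^B, 1/4 I^A i, 1/4 I^B i.
Type-A genotypes among offspring: I^A I^A (1/4), I^A i (1/4); total 1/2.
P(I^A i | type A) = (1/4) / (1/2) = 1/2.

1/2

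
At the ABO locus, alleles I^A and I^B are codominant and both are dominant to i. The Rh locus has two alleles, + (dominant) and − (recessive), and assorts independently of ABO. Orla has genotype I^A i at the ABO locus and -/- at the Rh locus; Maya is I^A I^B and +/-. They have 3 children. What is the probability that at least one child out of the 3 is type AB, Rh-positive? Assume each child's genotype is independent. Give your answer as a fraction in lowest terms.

169/512

ABO cross I^A i × I^A I^B → 1/2 A, 1/4 B, 1/4 AB.
Rh cross -/- × +/- → 1/2 Rh+, 1/2 Rh-; so P(type AB, Rh-positive) = 1/4 × 1/2 = 1/8 per child.
P(none) = (7/8)^3 = 343/512; P(at least one) = 1 − 343/512 = 169/512.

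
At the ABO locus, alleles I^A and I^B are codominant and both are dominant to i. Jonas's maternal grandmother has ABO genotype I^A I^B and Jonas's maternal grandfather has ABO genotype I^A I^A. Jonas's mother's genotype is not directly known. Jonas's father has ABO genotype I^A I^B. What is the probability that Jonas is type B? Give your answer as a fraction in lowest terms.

Jonas's mother's ABO genotype from I^A I^B × I^A I^A: 1/2 I^A I^A, 1/2 I^A I^B.
Crossing each possibility with the father I^A I^B and summing P(type B): 1/2·0 + 1/2·1/4 = 1/8.

1/8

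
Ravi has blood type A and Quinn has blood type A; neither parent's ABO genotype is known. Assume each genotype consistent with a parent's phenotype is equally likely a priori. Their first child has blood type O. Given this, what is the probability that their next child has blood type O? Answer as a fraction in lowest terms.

1/4

Possible genotypes: Ravi ∈ {I^A I^A, I^A i}; Quinn ∈ {I^A I^A, I^A i}.
Weight each parental genotype pair by prior × P(type-O child):
  I^A i × I^A i: posterior weight 1; P(next child type O) = 1/4.
Weighted sum = 1/4.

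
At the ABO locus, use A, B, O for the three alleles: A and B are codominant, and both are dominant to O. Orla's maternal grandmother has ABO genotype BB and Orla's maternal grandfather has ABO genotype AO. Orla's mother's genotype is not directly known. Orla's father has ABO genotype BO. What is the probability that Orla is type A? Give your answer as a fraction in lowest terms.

Orla's mother's ABO genotype from BB × AO: 1/2 AB, 1/2 BO.
Crossing each possibility with the father BO and summing P(type A): 1/2·1/4 + 1/2·0 = 1/8.

1/8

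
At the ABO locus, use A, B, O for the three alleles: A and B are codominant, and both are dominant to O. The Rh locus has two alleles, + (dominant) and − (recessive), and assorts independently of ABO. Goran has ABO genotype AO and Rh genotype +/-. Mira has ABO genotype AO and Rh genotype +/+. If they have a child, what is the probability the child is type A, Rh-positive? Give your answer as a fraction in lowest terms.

ABO cross AO × AO → offspring phenotypes: 1/4 O, 3/4 A.
Rh cross +/- × +/+ → 1 Rh+.
Independent loci: P(type A, Rh-positive) = 3/4 × 1 = 3/4.

3/4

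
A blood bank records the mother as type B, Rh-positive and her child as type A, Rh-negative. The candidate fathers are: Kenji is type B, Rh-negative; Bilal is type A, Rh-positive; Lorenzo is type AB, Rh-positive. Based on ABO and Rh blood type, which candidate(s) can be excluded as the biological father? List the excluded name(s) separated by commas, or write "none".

Kenji

A candidate is excluded only if no genotype consistent with his phenotype could produce a type A, Rh-negative child with a type B, Rh-positive mother.
Kenji (type B, Rh-): no genotype consistent with that phenotype can produce a type-A Rh- child with a type-B mother.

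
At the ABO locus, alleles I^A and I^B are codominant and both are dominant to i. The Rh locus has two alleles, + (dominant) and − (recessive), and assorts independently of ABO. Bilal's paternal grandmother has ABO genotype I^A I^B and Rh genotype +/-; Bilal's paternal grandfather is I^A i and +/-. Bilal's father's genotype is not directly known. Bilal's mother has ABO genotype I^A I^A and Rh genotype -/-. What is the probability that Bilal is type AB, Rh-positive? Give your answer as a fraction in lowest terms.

1/8

Bilal's father's ABO genotype from I^A I^B × I^A i: 1/4 I^A I^A, 1/4 I^A I^B, 1/4 I^A i, 1/4 I^B i.
Crossing each possibility with the mother I^A I^A and summing P(type AB): 1/4·0 + 1/4·1/2 + 1/4·0 + 1/4·1/2 = 1/4.
Similarly for Rh via the father's Rh distribution: P(Rh+) = 1/2.
Independent loci: 1/4 × 1/2 = 1/8.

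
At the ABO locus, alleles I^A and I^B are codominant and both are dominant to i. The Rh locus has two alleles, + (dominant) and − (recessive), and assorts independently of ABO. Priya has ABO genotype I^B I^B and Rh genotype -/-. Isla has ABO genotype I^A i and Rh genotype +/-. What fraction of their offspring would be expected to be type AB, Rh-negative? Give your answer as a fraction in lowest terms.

ABO cross I^B I^B × I^A i → offspring phenotypes: 1/2 B, 1/2 AB.
Rh cross -/- × +/- → 1/2 Rh+, 1/2 Rh-.
Independent loci: P(type AB, Rh-negative) = 1/2 × 1/2 = 1/4.

1/4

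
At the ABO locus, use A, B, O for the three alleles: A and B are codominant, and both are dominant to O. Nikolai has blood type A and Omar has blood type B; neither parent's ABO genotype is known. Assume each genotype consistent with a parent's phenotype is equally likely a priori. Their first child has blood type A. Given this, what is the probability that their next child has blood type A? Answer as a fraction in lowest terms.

Possible genotypes: Nikolai ∈ {AA, AO}; Omar ∈ {BB, BO}.
Weight each parental genotype pair by prior × P(type-A child):
  AA × BO: posterior weight 2/3; P(next child type A) = 1/2.
  AO × BO: posterior weight 1/3; P(next child type A) = 1/4.
Weighted sum = 5/12.

5/12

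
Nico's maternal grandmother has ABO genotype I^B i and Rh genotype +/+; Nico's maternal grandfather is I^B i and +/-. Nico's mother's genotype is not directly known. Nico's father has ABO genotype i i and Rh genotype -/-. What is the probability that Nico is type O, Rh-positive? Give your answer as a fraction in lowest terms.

Nico's mother's ABO genotype from I^B i × I^B i: 1/4 I^B I^B, 1/2 I^B i, 1/4 i i.
Crossing each possibility with the father i i and summing P(type O): 1/4·0 + 1/2·1/2 + 1/4·1 = 1/2.
Similarly for Rh via the mother's Rh distribution: P(Rh+) = 3/4.
Independent loci: 1/2 × 3/4 = 3/8.

3/8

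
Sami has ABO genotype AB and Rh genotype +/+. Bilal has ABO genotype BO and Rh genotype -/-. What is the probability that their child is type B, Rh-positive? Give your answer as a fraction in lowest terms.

ABO cross AB × BO → offspring phenotypes: 1/4 A, 1/2 B, 1/4 AB.
Rh cross +/+ × -/- → 1 Rh+.
Independent loci: P(type B, Rh-positive) = 1/2 × 1 = 1/2.

1/2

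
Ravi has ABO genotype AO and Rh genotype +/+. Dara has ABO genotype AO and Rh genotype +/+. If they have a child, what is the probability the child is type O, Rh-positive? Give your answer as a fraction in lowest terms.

1/4

ABO cross AO × AO → offspring phenotypes: 1/4 O, 3/4 A.
Rh cross +/+ × +/+ → 1 Rh+.
Independent loci: P(type O, Rh-positive) = 1/4 × 1 = 1/4.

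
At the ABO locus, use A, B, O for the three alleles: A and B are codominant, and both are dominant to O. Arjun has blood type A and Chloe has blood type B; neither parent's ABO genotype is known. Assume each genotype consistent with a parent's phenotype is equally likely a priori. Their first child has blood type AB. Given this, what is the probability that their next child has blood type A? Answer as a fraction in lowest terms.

Possible genotypes: Arjun ∈ {AA, AO}; Chloe ∈ {BB, BO}.
Weight each parental genotype pair by prior × P(type-AB child):
  AA × BB: posterior weight 4/9; P(next child type A) = 0.
  AA × BO: posterior weight 2/9; P(next child type A) = 1/2.
  AO × BB: posterior weight 2/9; P(next child type A) = 0.
  AO × BO: posterior weight 1/9; P(next child type A) = 1/4.
Weighted sum = 5/36.

5/36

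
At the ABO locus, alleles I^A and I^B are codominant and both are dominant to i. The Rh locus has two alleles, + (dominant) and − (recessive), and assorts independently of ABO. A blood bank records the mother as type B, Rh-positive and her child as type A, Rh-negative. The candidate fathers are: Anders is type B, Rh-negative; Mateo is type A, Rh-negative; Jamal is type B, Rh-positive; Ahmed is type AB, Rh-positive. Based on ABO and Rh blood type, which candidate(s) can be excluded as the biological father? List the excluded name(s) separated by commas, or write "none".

A candidate is excluded only if no genotype consistent with his phenotype could produce a type A, Rh-negative child with a type B, Rh-positive mother.
Anders (type B, Rh-): no genotype consistent with that phenotype can produce a type-A Rh- child with a type-B mother.
Jamal (type B, Rh+): no genotype consistent with that phenotype can produce a type-A Rh- child with a type-B mother.

Anders, Jamal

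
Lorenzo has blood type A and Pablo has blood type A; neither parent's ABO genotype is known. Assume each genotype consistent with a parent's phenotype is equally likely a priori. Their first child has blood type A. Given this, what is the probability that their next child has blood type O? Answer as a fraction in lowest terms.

Possible genotypes: Lorenzo ∈ {AA, AO}; Pablo ∈ {AA, AO}.
Weight each parental genotype pair by prior × P(type-A child):
  AA × AA: posterior weight 4/15; P(next child type O) = 0.
  AA × AO: posterior weight 4/15; P(next child type O) = 0.
  AO × AA: posterior weight 4/15; P(next child type O) = 0.
  AO × AO: posterior weight 1/5; P(next child type O) = 1/4.
Weighted sum = 1/20.

1/20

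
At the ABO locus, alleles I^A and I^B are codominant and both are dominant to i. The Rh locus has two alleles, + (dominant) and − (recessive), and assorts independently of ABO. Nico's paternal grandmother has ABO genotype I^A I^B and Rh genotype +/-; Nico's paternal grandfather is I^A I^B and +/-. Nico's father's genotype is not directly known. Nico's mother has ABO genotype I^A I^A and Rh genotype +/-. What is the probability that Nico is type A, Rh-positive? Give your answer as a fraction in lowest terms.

3/8

Nico's father's ABO genotype from I^A I^B × I^A I^B: 1/4 I^A I^A, 1/2 I^A I^B, 1/4 I^B I^B.
Crossing each possibility with the mother I^A I^A and summing P(type A): 1/4·1 + 1/2·1/2 + 1/4·0 = 1/2.
Similarly for Rh via the father's Rh distribution: P(Rh+) = 3/4.
Independent loci: 1/2 × 3/4 = 3/8.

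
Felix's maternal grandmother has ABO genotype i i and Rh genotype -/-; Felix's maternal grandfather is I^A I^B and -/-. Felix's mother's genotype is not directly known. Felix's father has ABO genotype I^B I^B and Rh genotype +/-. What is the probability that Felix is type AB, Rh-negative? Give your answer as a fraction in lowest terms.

Felix's mother's ABO genotype from i i × I^A I^B: 1/2 I^A i, 1/2 I^B i.
Crossing each possibility with the father I^B I^B and summing P(type AB): 1/2·1/2 + 1/2·0 = 1/4.
Similarly for Rh via the mother's Rh distribution: P(Rh-) = 1/2.
Independent loci: 1/4 × 1/2 = 1/8.

1/8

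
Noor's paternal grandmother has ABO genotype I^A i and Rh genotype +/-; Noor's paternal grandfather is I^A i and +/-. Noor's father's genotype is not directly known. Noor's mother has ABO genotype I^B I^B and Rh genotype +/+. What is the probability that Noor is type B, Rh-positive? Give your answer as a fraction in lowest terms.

1/2

Noor's father's ABO genotype from I^A i × I^A i: 1/4 I^A I^A, 1/2 I^A i, 1/4 i i.
Crossing each possibility with the mother I^B I^B and summing P(type B): 1/4·0 + 1/2·1/2 + 1/4·1 = 1/2.
Similarly for Rh via the father's Rh distribution: P(Rh+) = 1.
Independent loci: 1/2 × 1 = 1/2.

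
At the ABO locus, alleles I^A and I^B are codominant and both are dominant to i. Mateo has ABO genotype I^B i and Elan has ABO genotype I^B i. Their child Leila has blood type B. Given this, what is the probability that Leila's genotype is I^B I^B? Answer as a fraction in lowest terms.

Cross I^B i × I^B i → 1/4 I^B I^B, 1/2 I^B i, 1/4 i i.
Type-B genotypes among offspring: I^B I^B (1/4), I^B i (1/2); total 3/4.
P(I^B I^B | type B) = (1/4) / (3/4) = 1/3.

1/3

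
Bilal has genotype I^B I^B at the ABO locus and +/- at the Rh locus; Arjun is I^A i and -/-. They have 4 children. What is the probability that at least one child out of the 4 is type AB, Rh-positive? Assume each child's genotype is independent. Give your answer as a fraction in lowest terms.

175/256

ABO cross I^B I^B × I^A i → 1/2 B, 1/2 AB.
Rh cross +/- × -/- → 1/2 Rh+, 1/2 Rh-; so P(type AB, Rh-positive) = 1/2 × 1/2 = 1/4 per child.
P(none) = (3/4)^4 = 81/256; P(at least one) = 1 − 81/256 = 175/256.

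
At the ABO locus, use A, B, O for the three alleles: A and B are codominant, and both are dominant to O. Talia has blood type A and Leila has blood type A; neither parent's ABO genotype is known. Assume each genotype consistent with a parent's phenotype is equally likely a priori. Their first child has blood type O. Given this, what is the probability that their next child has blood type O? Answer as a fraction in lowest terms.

Possible genotypes: Talia ∈ {AA, AO}; Leila ∈ {AA, AO}.
Weight each parental genotype pair by prior × P(type-O child):
  AO × AO: posterior weight 1; P(next child type O) = 1/4.
Weighted sum = 1/4.

1/4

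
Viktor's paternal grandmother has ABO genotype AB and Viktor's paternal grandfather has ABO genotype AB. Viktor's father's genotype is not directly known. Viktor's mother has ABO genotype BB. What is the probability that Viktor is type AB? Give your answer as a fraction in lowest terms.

1/2

Viktor's father's ABO genotype from AB × AB: 1/4 AA, 1/2 AB, 1/4 BB.
Crossing each possibility with the mother BB and summing P(type AB): 1/4·1 + 1/2·1/2 + 1/4·0 = 1/2.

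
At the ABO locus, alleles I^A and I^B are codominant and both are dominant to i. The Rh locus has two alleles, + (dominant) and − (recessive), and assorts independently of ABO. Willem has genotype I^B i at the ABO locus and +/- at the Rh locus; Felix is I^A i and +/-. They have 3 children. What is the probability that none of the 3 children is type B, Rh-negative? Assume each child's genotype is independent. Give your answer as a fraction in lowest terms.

ABO cross I^B i × I^A i → 1/4 O, 1/4 A, 1/4 B, 1/4 AB.
Rh cross +/- × +/- → 3/4 Rh+, 1/4 Rh-; so P(type B, Rh-negative) = 1/4 × 1/4 = 1/16 per child.
P(not type B, Rh-negative) = 15/16 for one child; (15/16)^3 = 3375/4096.

3375/4096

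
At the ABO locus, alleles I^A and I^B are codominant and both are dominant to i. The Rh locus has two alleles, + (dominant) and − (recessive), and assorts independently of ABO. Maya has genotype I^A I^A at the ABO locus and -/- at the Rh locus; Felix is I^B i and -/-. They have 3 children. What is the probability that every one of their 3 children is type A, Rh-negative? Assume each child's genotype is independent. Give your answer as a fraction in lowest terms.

ABO cross I^A I^A × I^B i → 1/2 A, 1/2 AB.
Rh cross -/- × -/- → 1 Rh-; so P(type A, Rh-negative) = 1/2 × 1 = 1/2 per child.
All 3 independent: (1/2)^3 = 1/8.

1/8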